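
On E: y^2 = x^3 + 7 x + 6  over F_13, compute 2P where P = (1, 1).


Doubling: s = (3 x1^2 + a) / (2 y1)
s = (3*1^2 + 7) / (2*1) mod 13 = 5
x3 = s^2 - 2 x1 mod 13 = 5^2 - 2*1 = 10
y3 = s (x1 - x3) - y1 mod 13 = 5 * (1 - 10) - 1 = 6

2P = (10, 6)


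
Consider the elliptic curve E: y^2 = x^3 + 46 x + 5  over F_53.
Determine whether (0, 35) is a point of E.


Check whether y^2 = x^3 + 46 x + 5 (mod 53) for (x, y) = (0, 35).
LHS: y^2 = 35^2 mod 53 = 6
RHS: x^3 + 46 x + 5 = 0^3 + 46*0 + 5 mod 53 = 5
LHS != RHS

No, not on the curve


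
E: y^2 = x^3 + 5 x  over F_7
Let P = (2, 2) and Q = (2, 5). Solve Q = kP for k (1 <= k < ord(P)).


Enumerate multiples of P until we hit Q = (2, 5):
  1P = (2, 2)
  2P = (4, 0)
  3P = (2, 5)
Match found at i = 3.

k = 3


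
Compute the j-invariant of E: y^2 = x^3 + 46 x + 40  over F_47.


Delta = -16(4 a^3 + 27 b^2) mod 47 = 46
-1728 * (4 a)^3 = -1728 * (4*46)^3 mod 47 = 1
j = 1 * 46^(-1) mod 47 = 46

j = 46 (mod 47)


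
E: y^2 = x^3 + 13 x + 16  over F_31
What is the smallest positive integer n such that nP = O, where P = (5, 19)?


Compute successive multiples of P until we hit O:
  1P = (5, 19)
  2P = (0, 4)
  3P = (4, 15)
  4P = (7, 4)
  5P = (21, 8)
  6P = (24, 27)
  7P = (30, 8)
  8P = (14, 11)
  ... (continuing to 36P)
  36P = O

ord(P) = 36


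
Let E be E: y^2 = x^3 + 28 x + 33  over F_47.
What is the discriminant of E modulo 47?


4 a^3 + 27 b^2 = 4*28^3 + 27*33^2 = 87808 + 29403 = 117211
Delta = -16 * (117211) = -1875376
Delta mod 47 = 18

Delta = 18 (mod 47)


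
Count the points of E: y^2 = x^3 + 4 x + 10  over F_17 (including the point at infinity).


For each x in F_17, count y with y^2 = x^3 + 4 x + 10 mod 17:
  x = 1: RHS = 15, y in [7, 10]  -> 2 point(s)
  x = 2: RHS = 9, y in [3, 14]  -> 2 point(s)
  x = 3: RHS = 15, y in [7, 10]  -> 2 point(s)
  x = 5: RHS = 2, y in [6, 11]  -> 2 point(s)
  x = 10: RHS = 13, y in [8, 9]  -> 2 point(s)
  x = 11: RHS = 8, y in [5, 12]  -> 2 point(s)
  x = 12: RHS = 1, y in [1, 16]  -> 2 point(s)
  x = 13: RHS = 15, y in [7, 10]  -> 2 point(s)
Affine points: 16. Add the point at infinity: total = 17.

#E(F_17) = 17


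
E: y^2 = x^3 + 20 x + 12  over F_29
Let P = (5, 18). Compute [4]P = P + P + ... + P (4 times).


k = 4 = 100_2 (binary, LSB first: 001)
Double-and-add from P = (5, 18):
  bit 0 = 0: acc unchanged = O
  bit 1 = 0: acc unchanged = O
  bit 2 = 1: acc = O + (1, 2) = (1, 2)

4P = (1, 2)


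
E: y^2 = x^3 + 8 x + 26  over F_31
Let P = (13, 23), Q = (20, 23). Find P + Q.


P != Q, so use the chord formula.
s = (y2 - y1) / (x2 - x1) = (0) / (7) mod 31 = 0
x3 = s^2 - x1 - x2 mod 31 = 0^2 - 13 - 20 = 29
y3 = s (x1 - x3) - y1 mod 31 = 0 * (13 - 29) - 23 = 8

P + Q = (29, 8)


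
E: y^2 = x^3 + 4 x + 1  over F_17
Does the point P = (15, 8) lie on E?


Check whether y^2 = x^3 + 4 x + 1 (mod 17) for (x, y) = (15, 8).
LHS: y^2 = 8^2 mod 17 = 13
RHS: x^3 + 4 x + 1 = 15^3 + 4*15 + 1 mod 17 = 2
LHS != RHS

No, not on the curve


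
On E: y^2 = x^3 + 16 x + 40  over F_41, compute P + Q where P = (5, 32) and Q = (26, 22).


P != Q, so use the chord formula.
s = (y2 - y1) / (x2 - x1) = (31) / (21) mod 41 = 21
x3 = s^2 - x1 - x2 mod 41 = 21^2 - 5 - 26 = 0
y3 = s (x1 - x3) - y1 mod 41 = 21 * (5 - 0) - 32 = 32

P + Q = (0, 32)


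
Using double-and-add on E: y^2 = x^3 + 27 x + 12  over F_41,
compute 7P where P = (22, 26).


k = 7 = 111_2 (binary, LSB first: 111)
Double-and-add from P = (22, 26):
  bit 0 = 1: acc = O + (22, 26) = (22, 26)
  bit 1 = 1: acc = (22, 26) + (13, 10) = (37, 2)
  bit 2 = 1: acc = (37, 2) + (19, 2) = (26, 39)

7P = (26, 39)


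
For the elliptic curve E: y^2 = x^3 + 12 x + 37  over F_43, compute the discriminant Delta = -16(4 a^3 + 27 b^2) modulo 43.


4 a^3 + 27 b^2 = 4*12^3 + 27*37^2 = 6912 + 36963 = 43875
Delta = -16 * (43875) = -702000
Delta mod 43 = 18

Delta = 18 (mod 43)


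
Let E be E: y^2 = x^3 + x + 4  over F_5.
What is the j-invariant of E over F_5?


Delta = -16(4 a^3 + 27 b^2) mod 5 = 4
-1728 * (4 a)^3 = -1728 * (4*1)^3 mod 5 = 3
j = 3 * 4^(-1) mod 5 = 2

j = 2 (mod 5)


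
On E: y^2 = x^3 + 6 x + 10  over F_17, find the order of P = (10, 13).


Compute successive multiples of P until we hit O:
  1P = (10, 13)
  2P = (14, 4)
  3P = (14, 13)
  4P = (10, 4)
  5P = O

ord(P) = 5


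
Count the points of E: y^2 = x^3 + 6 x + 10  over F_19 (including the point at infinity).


For each x in F_19, count y with y^2 = x^3 + 6 x + 10 mod 19:
  x = 1: RHS = 17, y in [6, 13]  -> 2 point(s)
  x = 2: RHS = 11, y in [7, 12]  -> 2 point(s)
  x = 3: RHS = 17, y in [6, 13]  -> 2 point(s)
  x = 8: RHS = 0, y in [0]  -> 1 point(s)
  x = 10: RHS = 6, y in [5, 14]  -> 2 point(s)
  x = 11: RHS = 1, y in [1, 18]  -> 2 point(s)
  x = 12: RHS = 5, y in [9, 10]  -> 2 point(s)
  x = 13: RHS = 5, y in [9, 10]  -> 2 point(s)
  x = 14: RHS = 7, y in [8, 11]  -> 2 point(s)
  x = 15: RHS = 17, y in [6, 13]  -> 2 point(s)
  x = 17: RHS = 9, y in [3, 16]  -> 2 point(s)
Affine points: 21. Add the point at infinity: total = 22.

#E(F_19) = 22


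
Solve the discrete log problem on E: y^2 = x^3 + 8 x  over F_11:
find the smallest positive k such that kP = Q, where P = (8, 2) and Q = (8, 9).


Enumerate multiples of P until we hit Q = (8, 9):
  1P = (8, 2)
  2P = (9, 3)
  3P = (6, 0)
  4P = (9, 8)
  5P = (8, 9)
Match found at i = 5.

k = 5


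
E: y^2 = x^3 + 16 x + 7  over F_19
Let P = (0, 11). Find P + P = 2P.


Doubling: s = (3 x1^2 + a) / (2 y1)
s = (3*0^2 + 16) / (2*11) mod 19 = 18
x3 = s^2 - 2 x1 mod 19 = 18^2 - 2*0 = 1
y3 = s (x1 - x3) - y1 mod 19 = 18 * (0 - 1) - 11 = 9

2P = (1, 9)


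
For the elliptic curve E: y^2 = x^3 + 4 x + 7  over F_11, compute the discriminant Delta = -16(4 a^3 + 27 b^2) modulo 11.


4 a^3 + 27 b^2 = 4*4^3 + 27*7^2 = 256 + 1323 = 1579
Delta = -16 * (1579) = -25264
Delta mod 11 = 3

Delta = 3 (mod 11)


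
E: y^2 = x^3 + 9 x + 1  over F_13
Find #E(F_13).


For each x in F_13, count y with y^2 = x^3 + 9 x + 1 mod 13:
  x = 0: RHS = 1, y in [1, 12]  -> 2 point(s)
  x = 2: RHS = 1, y in [1, 12]  -> 2 point(s)
  x = 3: RHS = 3, y in [4, 9]  -> 2 point(s)
  x = 4: RHS = 10, y in [6, 7]  -> 2 point(s)
  x = 7: RHS = 4, y in [2, 11]  -> 2 point(s)
  x = 8: RHS = 0, y in [0]  -> 1 point(s)
  x = 10: RHS = 12, y in [5, 8]  -> 2 point(s)
  x = 11: RHS = 1, y in [1, 12]  -> 2 point(s)
  x = 12: RHS = 4, y in [2, 11]  -> 2 point(s)
Affine points: 17. Add the point at infinity: total = 18.

#E(F_13) = 18


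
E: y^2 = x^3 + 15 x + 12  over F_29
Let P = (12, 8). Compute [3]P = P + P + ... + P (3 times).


k = 3 = 11_2 (binary, LSB first: 11)
Double-and-add from P = (12, 8):
  bit 0 = 1: acc = O + (12, 8) = (12, 8)
  bit 1 = 1: acc = (12, 8) + (11, 0) = (12, 21)

3P = (12, 21)


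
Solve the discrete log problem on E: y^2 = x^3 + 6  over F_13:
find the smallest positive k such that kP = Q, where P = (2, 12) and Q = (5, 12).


Enumerate multiples of P until we hit Q = (5, 12):
  1P = (2, 12)
  2P = (6, 12)
  3P = (5, 1)
  4P = (5, 12)
Match found at i = 4.

k = 4


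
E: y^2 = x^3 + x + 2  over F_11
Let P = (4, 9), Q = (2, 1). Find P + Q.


P != Q, so use the chord formula.
s = (y2 - y1) / (x2 - x1) = (3) / (9) mod 11 = 4
x3 = s^2 - x1 - x2 mod 11 = 4^2 - 4 - 2 = 10
y3 = s (x1 - x3) - y1 mod 11 = 4 * (4 - 10) - 9 = 0

P + Q = (10, 0)


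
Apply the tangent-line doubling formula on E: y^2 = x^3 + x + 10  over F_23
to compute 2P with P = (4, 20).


Doubling: s = (3 x1^2 + a) / (2 y1)
s = (3*4^2 + 1) / (2*20) mod 23 = 11
x3 = s^2 - 2 x1 mod 23 = 11^2 - 2*4 = 21
y3 = s (x1 - x3) - y1 mod 23 = 11 * (4 - 21) - 20 = 0

2P = (21, 0)


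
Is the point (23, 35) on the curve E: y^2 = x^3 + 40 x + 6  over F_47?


Check whether y^2 = x^3 + 40 x + 6 (mod 47) for (x, y) = (23, 35).
LHS: y^2 = 35^2 mod 47 = 3
RHS: x^3 + 40 x + 6 = 23^3 + 40*23 + 6 mod 47 = 27
LHS != RHS

No, not on the curve


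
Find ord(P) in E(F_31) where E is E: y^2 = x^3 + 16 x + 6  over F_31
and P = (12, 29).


Compute successive multiples of P until we hit O:
  1P = (12, 29)
  2P = (27, 8)
  3P = (20, 7)
  4P = (24, 4)
  5P = (3, 22)
  6P = (30, 19)
  7P = (5, 5)
  8P = (15, 5)
  ... (continuing to 41P)
  41P = O

ord(P) = 41


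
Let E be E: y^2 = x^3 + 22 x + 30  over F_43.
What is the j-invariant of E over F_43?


Delta = -16(4 a^3 + 27 b^2) mod 43 = 41
-1728 * (4 a)^3 = -1728 * (4*22)^3 mod 43 = 22
j = 22 * 41^(-1) mod 43 = 32

j = 32 (mod 43)


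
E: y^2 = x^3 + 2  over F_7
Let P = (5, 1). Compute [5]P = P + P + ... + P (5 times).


k = 5 = 101_2 (binary, LSB first: 101)
Double-and-add from P = (5, 1):
  bit 0 = 1: acc = O + (5, 1) = (5, 1)
  bit 1 = 0: acc unchanged = (5, 1)
  bit 2 = 1: acc = (5, 1) + (5, 1) = (5, 6)

5P = (5, 6)


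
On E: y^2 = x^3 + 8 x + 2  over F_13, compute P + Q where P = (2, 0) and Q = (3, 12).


P != Q, so use the chord formula.
s = (y2 - y1) / (x2 - x1) = (12) / (1) mod 13 = 12
x3 = s^2 - x1 - x2 mod 13 = 12^2 - 2 - 3 = 9
y3 = s (x1 - x3) - y1 mod 13 = 12 * (2 - 9) - 0 = 7

P + Q = (9, 7)


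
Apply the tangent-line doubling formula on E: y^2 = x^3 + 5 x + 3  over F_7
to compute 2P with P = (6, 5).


Doubling: s = (3 x1^2 + a) / (2 y1)
s = (3*6^2 + 5) / (2*5) mod 7 = 5
x3 = s^2 - 2 x1 mod 7 = 5^2 - 2*6 = 6
y3 = s (x1 - x3) - y1 mod 7 = 5 * (6 - 6) - 5 = 2

2P = (6, 2)


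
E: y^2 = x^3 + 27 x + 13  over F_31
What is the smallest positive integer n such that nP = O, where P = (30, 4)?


Compute successive multiples of P until we hit O:
  1P = (30, 4)
  2P = (18, 10)
  3P = (22, 23)
  4P = (20, 11)
  5P = (19, 10)
  6P = (1, 14)
  7P = (25, 21)
  8P = (26, 1)
  ... (continuing to 37P)
  37P = O

ord(P) = 37


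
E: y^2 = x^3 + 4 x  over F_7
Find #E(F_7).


For each x in F_7, count y with y^2 = x^3 + 4 x + 0 mod 7:
  x = 0: RHS = 0, y in [0]  -> 1 point(s)
  x = 2: RHS = 2, y in [3, 4]  -> 2 point(s)
  x = 3: RHS = 4, y in [2, 5]  -> 2 point(s)
  x = 6: RHS = 2, y in [3, 4]  -> 2 point(s)
Affine points: 7. Add the point at infinity: total = 8.

#E(F_7) = 8


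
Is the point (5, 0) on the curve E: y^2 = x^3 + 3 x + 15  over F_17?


Check whether y^2 = x^3 + 3 x + 15 (mod 17) for (x, y) = (5, 0).
LHS: y^2 = 0^2 mod 17 = 0
RHS: x^3 + 3 x + 15 = 5^3 + 3*5 + 15 mod 17 = 2
LHS != RHS

No, not on the curve


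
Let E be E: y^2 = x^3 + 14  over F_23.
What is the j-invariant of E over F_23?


Delta = -16(4 a^3 + 27 b^2) mod 23 = 14
-1728 * (4 a)^3 = -1728 * (4*0)^3 mod 23 = 0
j = 0 * 14^(-1) mod 23 = 0

j = 0 (mod 23)


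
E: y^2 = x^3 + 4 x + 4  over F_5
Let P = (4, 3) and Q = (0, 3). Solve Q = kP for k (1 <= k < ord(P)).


Enumerate multiples of P until we hit Q = (0, 3):
  1P = (4, 3)
  2P = (1, 3)
  3P = (0, 2)
  4P = (2, 0)
  5P = (0, 3)
Match found at i = 5.

k = 5


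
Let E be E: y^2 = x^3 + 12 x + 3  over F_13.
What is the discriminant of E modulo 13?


4 a^3 + 27 b^2 = 4*12^3 + 27*3^2 = 6912 + 243 = 7155
Delta = -16 * (7155) = -114480
Delta mod 13 = 11

Delta = 11 (mod 13)


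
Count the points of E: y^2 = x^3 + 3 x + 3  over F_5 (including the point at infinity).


For each x in F_5, count y with y^2 = x^3 + 3 x + 3 mod 5:
  x = 3: RHS = 4, y in [2, 3]  -> 2 point(s)
  x = 4: RHS = 4, y in [2, 3]  -> 2 point(s)
Affine points: 4. Add the point at infinity: total = 5.

#E(F_5) = 5


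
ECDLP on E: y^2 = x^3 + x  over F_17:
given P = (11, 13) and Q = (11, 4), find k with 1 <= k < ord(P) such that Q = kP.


Enumerate multiples of P until we hit Q = (11, 4):
  1P = (11, 13)
  2P = (4, 0)
  3P = (11, 4)
Match found at i = 3.

k = 3


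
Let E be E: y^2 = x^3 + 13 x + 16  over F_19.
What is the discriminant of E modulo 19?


4 a^3 + 27 b^2 = 4*13^3 + 27*16^2 = 8788 + 6912 = 15700
Delta = -16 * (15700) = -251200
Delta mod 19 = 18

Delta = 18 (mod 19)


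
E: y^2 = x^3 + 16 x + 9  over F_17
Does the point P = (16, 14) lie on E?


Check whether y^2 = x^3 + 16 x + 9 (mod 17) for (x, y) = (16, 14).
LHS: y^2 = 14^2 mod 17 = 9
RHS: x^3 + 16 x + 9 = 16^3 + 16*16 + 9 mod 17 = 9
LHS = RHS

Yes, on the curve


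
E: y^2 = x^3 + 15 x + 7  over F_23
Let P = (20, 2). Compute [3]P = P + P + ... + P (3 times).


k = 3 = 11_2 (binary, LSB first: 11)
Double-and-add from P = (20, 2):
  bit 0 = 1: acc = O + (20, 2) = (20, 2)
  bit 1 = 1: acc = (20, 2) + (7, 8) = (12, 12)

3P = (12, 12)


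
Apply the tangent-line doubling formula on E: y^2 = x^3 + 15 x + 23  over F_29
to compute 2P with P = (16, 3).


Doubling: s = (3 x1^2 + a) / (2 y1)
s = (3*16^2 + 15) / (2*3) mod 29 = 0
x3 = s^2 - 2 x1 mod 29 = 0^2 - 2*16 = 26
y3 = s (x1 - x3) - y1 mod 29 = 0 * (16 - 26) - 3 = 26

2P = (26, 26)


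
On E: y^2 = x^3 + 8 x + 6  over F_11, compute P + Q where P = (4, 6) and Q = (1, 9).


P != Q, so use the chord formula.
s = (y2 - y1) / (x2 - x1) = (3) / (8) mod 11 = 10
x3 = s^2 - x1 - x2 mod 11 = 10^2 - 4 - 1 = 7
y3 = s (x1 - x3) - y1 mod 11 = 10 * (4 - 7) - 6 = 8

P + Q = (7, 8)


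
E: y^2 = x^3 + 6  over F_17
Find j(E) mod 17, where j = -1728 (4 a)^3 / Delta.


Delta = -16(4 a^3 + 27 b^2) mod 17 = 3
-1728 * (4 a)^3 = -1728 * (4*0)^3 mod 17 = 0
j = 0 * 3^(-1) mod 17 = 0

j = 0 (mod 17)


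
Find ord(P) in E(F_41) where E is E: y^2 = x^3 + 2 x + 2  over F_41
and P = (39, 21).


Compute successive multiples of P until we hit O:
  1P = (39, 21)
  2P = (36, 21)
  3P = (7, 20)
  4P = (35, 15)
  5P = (0, 17)
  6P = (6, 36)
  7P = (4, 19)
  8P = (30, 17)
  ... (continuing to 36P)
  36P = O

ord(P) = 36


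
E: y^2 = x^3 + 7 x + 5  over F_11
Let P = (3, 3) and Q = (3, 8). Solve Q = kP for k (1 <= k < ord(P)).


Enumerate multiples of P until we hit Q = (3, 8):
  1P = (3, 3)
  2P = (9, 7)
  3P = (8, 1)
  4P = (5, 0)
  5P = (8, 10)
  6P = (9, 4)
  7P = (3, 8)
Match found at i = 7.

k = 7


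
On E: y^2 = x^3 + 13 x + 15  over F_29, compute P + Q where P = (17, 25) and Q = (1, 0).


P != Q, so use the chord formula.
s = (y2 - y1) / (x2 - x1) = (4) / (13) mod 29 = 7
x3 = s^2 - x1 - x2 mod 29 = 7^2 - 17 - 1 = 2
y3 = s (x1 - x3) - y1 mod 29 = 7 * (17 - 2) - 25 = 22

P + Q = (2, 22)


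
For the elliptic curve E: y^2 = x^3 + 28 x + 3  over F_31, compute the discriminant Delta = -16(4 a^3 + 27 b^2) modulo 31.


4 a^3 + 27 b^2 = 4*28^3 + 27*3^2 = 87808 + 243 = 88051
Delta = -16 * (88051) = -1408816
Delta mod 31 = 10

Delta = 10 (mod 31)


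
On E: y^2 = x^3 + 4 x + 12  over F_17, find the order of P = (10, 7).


Compute successive multiples of P until we hit O:
  1P = (10, 7)
  2P = (5, 2)
  3P = (3, 0)
  4P = (5, 15)
  5P = (10, 10)
  6P = O

ord(P) = 6


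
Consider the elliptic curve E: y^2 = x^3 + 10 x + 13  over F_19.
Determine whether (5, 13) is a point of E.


Check whether y^2 = x^3 + 10 x + 13 (mod 19) for (x, y) = (5, 13).
LHS: y^2 = 13^2 mod 19 = 17
RHS: x^3 + 10 x + 13 = 5^3 + 10*5 + 13 mod 19 = 17
LHS = RHS

Yes, on the curve


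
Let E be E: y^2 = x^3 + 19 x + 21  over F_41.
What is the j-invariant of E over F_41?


Delta = -16(4 a^3 + 27 b^2) mod 41 = 26
-1728 * (4 a)^3 = -1728 * (4*19)^3 mod 41 = 25
j = 25 * 26^(-1) mod 41 = 12

j = 12 (mod 41)


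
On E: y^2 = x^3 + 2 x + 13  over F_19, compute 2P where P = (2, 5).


Doubling: s = (3 x1^2 + a) / (2 y1)
s = (3*2^2 + 2) / (2*5) mod 19 = 9
x3 = s^2 - 2 x1 mod 19 = 9^2 - 2*2 = 1
y3 = s (x1 - x3) - y1 mod 19 = 9 * (2 - 1) - 5 = 4

2P = (1, 4)


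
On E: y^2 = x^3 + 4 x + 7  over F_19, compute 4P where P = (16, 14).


k = 4 = 100_2 (binary, LSB first: 001)
Double-and-add from P = (16, 14):
  bit 0 = 0: acc unchanged = O
  bit 1 = 0: acc unchanged = O
  bit 2 = 1: acc = O + (6, 0) = (6, 0)

4P = (6, 0)


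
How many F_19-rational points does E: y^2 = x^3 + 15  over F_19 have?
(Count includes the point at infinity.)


For each x in F_19, count y with y^2 = x^3 + 0 x + 15 mod 19:
  x = 1: RHS = 16, y in [4, 15]  -> 2 point(s)
  x = 2: RHS = 4, y in [2, 17]  -> 2 point(s)
  x = 3: RHS = 4, y in [2, 17]  -> 2 point(s)
  x = 5: RHS = 7, y in [8, 11]  -> 2 point(s)
  x = 7: RHS = 16, y in [4, 15]  -> 2 point(s)
  x = 11: RHS = 16, y in [4, 15]  -> 2 point(s)
  x = 14: RHS = 4, y in [2, 17]  -> 2 point(s)
  x = 16: RHS = 7, y in [8, 11]  -> 2 point(s)
  x = 17: RHS = 7, y in [8, 11]  -> 2 point(s)
Affine points: 18. Add the point at infinity: total = 19.

#E(F_19) = 19


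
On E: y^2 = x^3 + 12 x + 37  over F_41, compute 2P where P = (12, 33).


Doubling: s = (3 x1^2 + a) / (2 y1)
s = (3*12^2 + 12) / (2*33) mod 41 = 3
x3 = s^2 - 2 x1 mod 41 = 3^2 - 2*12 = 26
y3 = s (x1 - x3) - y1 mod 41 = 3 * (12 - 26) - 33 = 7

2P = (26, 7)


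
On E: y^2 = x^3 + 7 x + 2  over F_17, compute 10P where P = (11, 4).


k = 10 = 1010_2 (binary, LSB first: 0101)
Double-and-add from P = (11, 4):
  bit 0 = 0: acc unchanged = O
  bit 1 = 1: acc = O + (8, 3) = (8, 3)
  bit 2 = 0: acc unchanged = (8, 3)
  bit 3 = 1: acc = (8, 3) + (3, 13) = (10, 1)

10P = (10, 1)


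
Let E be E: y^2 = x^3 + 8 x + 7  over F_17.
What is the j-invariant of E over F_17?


Delta = -16(4 a^3 + 27 b^2) mod 17 = 5
-1728 * (4 a)^3 = -1728 * (4*8)^3 mod 17 = 3
j = 3 * 5^(-1) mod 17 = 4

j = 4 (mod 17)


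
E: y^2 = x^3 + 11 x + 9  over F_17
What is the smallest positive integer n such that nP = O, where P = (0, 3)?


Compute successive multiples of P until we hit O:
  1P = (0, 3)
  2P = (1, 15)
  3P = (7, 15)
  4P = (6, 11)
  5P = (9, 2)
  6P = (12, 4)
  7P = (3, 1)
  8P = (5, 6)
  ... (continuing to 24P)
  24P = O

ord(P) = 24


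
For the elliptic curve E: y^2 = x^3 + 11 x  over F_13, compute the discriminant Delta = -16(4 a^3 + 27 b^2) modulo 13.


4 a^3 + 27 b^2 = 4*11^3 + 27*0^2 = 5324 + 0 = 5324
Delta = -16 * (5324) = -85184
Delta mod 13 = 5

Delta = 5 (mod 13)


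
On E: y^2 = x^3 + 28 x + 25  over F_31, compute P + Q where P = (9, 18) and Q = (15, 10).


P != Q, so use the chord formula.
s = (y2 - y1) / (x2 - x1) = (23) / (6) mod 31 = 9
x3 = s^2 - x1 - x2 mod 31 = 9^2 - 9 - 15 = 26
y3 = s (x1 - x3) - y1 mod 31 = 9 * (9 - 26) - 18 = 15

P + Q = (26, 15)


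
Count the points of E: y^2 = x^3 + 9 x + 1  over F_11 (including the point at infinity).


For each x in F_11, count y with y^2 = x^3 + 9 x + 1 mod 11:
  x = 0: RHS = 1, y in [1, 10]  -> 2 point(s)
  x = 1: RHS = 0, y in [0]  -> 1 point(s)
  x = 2: RHS = 5, y in [4, 7]  -> 2 point(s)
  x = 3: RHS = 0, y in [0]  -> 1 point(s)
  x = 7: RHS = 0, y in [0]  -> 1 point(s)
Affine points: 7. Add the point at infinity: total = 8.

#E(F_11) = 8


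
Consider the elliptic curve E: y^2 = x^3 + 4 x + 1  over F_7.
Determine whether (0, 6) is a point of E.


Check whether y^2 = x^3 + 4 x + 1 (mod 7) for (x, y) = (0, 6).
LHS: y^2 = 6^2 mod 7 = 1
RHS: x^3 + 4 x + 1 = 0^3 + 4*0 + 1 mod 7 = 1
LHS = RHS

Yes, on the curve


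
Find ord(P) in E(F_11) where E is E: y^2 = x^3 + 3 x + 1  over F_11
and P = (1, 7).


Compute successive multiples of P until we hit O:
  1P = (1, 7)
  2P = (2, 2)
  3P = (0, 10)
  4P = (8, 3)
  5P = (3, 2)
  6P = (5, 3)
  7P = (6, 9)
  8P = (9, 3)
  ... (continuing to 18P)
  18P = O

ord(P) = 18


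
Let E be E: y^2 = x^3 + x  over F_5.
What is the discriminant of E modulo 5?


4 a^3 + 27 b^2 = 4*1^3 + 27*0^2 = 4 + 0 = 4
Delta = -16 * (4) = -64
Delta mod 5 = 1

Delta = 1 (mod 5)


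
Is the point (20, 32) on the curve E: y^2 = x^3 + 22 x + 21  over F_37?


Check whether y^2 = x^3 + 22 x + 21 (mod 37) for (x, y) = (20, 32).
LHS: y^2 = 32^2 mod 37 = 25
RHS: x^3 + 22 x + 21 = 20^3 + 22*20 + 21 mod 37 = 25
LHS = RHS

Yes, on the curve


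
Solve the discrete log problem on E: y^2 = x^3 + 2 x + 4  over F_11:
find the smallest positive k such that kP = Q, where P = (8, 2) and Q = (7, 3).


Enumerate multiples of P until we hit Q = (7, 3):
  1P = (8, 2)
  2P = (7, 8)
  3P = (10, 10)
  4P = (9, 5)
  5P = (3, 2)
  6P = (0, 9)
  7P = (6, 10)
  8P = (2, 7)
  9P = (2, 4)
  10P = (6, 1)
  11P = (0, 2)
  12P = (3, 9)
  13P = (9, 6)
  14P = (10, 1)
  15P = (7, 3)
Match found at i = 15.

k = 15


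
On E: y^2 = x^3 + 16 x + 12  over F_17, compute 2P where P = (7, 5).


Doubling: s = (3 x1^2 + a) / (2 y1)
s = (3*7^2 + 16) / (2*5) mod 17 = 1
x3 = s^2 - 2 x1 mod 17 = 1^2 - 2*7 = 4
y3 = s (x1 - x3) - y1 mod 17 = 1 * (7 - 4) - 5 = 15

2P = (4, 15)


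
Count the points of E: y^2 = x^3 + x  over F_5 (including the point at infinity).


For each x in F_5, count y with y^2 = x^3 + 1 x + 0 mod 5:
  x = 0: RHS = 0, y in [0]  -> 1 point(s)
  x = 2: RHS = 0, y in [0]  -> 1 point(s)
  x = 3: RHS = 0, y in [0]  -> 1 point(s)
Affine points: 3. Add the point at infinity: total = 4.

#E(F_5) = 4


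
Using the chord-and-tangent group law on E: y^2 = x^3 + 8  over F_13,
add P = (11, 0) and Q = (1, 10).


P != Q, so use the chord formula.
s = (y2 - y1) / (x2 - x1) = (10) / (3) mod 13 = 12
x3 = s^2 - x1 - x2 mod 13 = 12^2 - 11 - 1 = 2
y3 = s (x1 - x3) - y1 mod 13 = 12 * (11 - 2) - 0 = 4

P + Q = (2, 4)


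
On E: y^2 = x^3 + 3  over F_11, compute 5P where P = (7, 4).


k = 5 = 101_2 (binary, LSB first: 101)
Double-and-add from P = (7, 4):
  bit 0 = 1: acc = O + (7, 4) = (7, 4)
  bit 1 = 0: acc unchanged = (7, 4)
  bit 2 = 1: acc = (7, 4) + (0, 6) = (7, 7)

5P = (7, 7)


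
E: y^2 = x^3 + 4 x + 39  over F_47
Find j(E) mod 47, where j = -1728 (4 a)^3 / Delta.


Delta = -16(4 a^3 + 27 b^2) mod 47 = 28
-1728 * (4 a)^3 = -1728 * (4*4)^3 mod 47 = 30
j = 30 * 28^(-1) mod 47 = 38

j = 38 (mod 47)


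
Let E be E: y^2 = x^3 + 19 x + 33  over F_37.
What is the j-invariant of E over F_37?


Delta = -16(4 a^3 + 27 b^2) mod 37 = 36
-1728 * (4 a)^3 = -1728 * (4*19)^3 mod 37 = 14
j = 14 * 36^(-1) mod 37 = 23

j = 23 (mod 37)


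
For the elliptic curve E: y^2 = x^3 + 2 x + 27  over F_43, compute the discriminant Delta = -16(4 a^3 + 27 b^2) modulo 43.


4 a^3 + 27 b^2 = 4*2^3 + 27*27^2 = 32 + 19683 = 19715
Delta = -16 * (19715) = -315440
Delta mod 43 = 8

Delta = 8 (mod 43)


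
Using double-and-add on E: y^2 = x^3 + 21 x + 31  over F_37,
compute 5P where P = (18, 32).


k = 5 = 101_2 (binary, LSB first: 101)
Double-and-add from P = (18, 32):
  bit 0 = 1: acc = O + (18, 32) = (18, 32)
  bit 1 = 0: acc unchanged = (18, 32)
  bit 2 = 1: acc = (18, 32) + (15, 24) = (7, 22)

5P = (7, 22)


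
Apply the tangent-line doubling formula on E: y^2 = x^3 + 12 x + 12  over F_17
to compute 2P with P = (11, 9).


Doubling: s = (3 x1^2 + a) / (2 y1)
s = (3*11^2 + 12) / (2*9) mod 17 = 1
x3 = s^2 - 2 x1 mod 17 = 1^2 - 2*11 = 13
y3 = s (x1 - x3) - y1 mod 17 = 1 * (11 - 13) - 9 = 6

2P = (13, 6)


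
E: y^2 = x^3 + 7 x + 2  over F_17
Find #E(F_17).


For each x in F_17, count y with y^2 = x^3 + 7 x + 2 mod 17:
  x = 0: RHS = 2, y in [6, 11]  -> 2 point(s)
  x = 3: RHS = 16, y in [4, 13]  -> 2 point(s)
  x = 4: RHS = 9, y in [3, 14]  -> 2 point(s)
  x = 5: RHS = 9, y in [3, 14]  -> 2 point(s)
  x = 8: RHS = 9, y in [3, 14]  -> 2 point(s)
  x = 10: RHS = 1, y in [1, 16]  -> 2 point(s)
  x = 11: RHS = 16, y in [4, 13]  -> 2 point(s)
Affine points: 14. Add the point at infinity: total = 15.

#E(F_17) = 15


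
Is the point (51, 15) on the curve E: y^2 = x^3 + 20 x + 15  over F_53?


Check whether y^2 = x^3 + 20 x + 15 (mod 53) for (x, y) = (51, 15).
LHS: y^2 = 15^2 mod 53 = 13
RHS: x^3 + 20 x + 15 = 51^3 + 20*51 + 15 mod 53 = 20
LHS != RHS

No, not on the curve


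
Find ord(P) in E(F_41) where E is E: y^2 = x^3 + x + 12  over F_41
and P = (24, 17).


Compute successive multiples of P until we hit O:
  1P = (24, 17)
  2P = (35, 35)
  3P = (25, 0)
  4P = (35, 6)
  5P = (24, 24)
  6P = O

ord(P) = 6


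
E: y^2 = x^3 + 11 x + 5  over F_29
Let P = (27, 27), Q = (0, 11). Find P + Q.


P != Q, so use the chord formula.
s = (y2 - y1) / (x2 - x1) = (13) / (2) mod 29 = 21
x3 = s^2 - x1 - x2 mod 29 = 21^2 - 27 - 0 = 8
y3 = s (x1 - x3) - y1 mod 29 = 21 * (27 - 8) - 27 = 24

P + Q = (8, 24)


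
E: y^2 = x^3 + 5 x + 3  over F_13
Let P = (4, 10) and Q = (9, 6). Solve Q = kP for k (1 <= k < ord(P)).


Enumerate multiples of P until we hit Q = (9, 6):
  1P = (4, 10)
  2P = (9, 6)
Match found at i = 2.

k = 2


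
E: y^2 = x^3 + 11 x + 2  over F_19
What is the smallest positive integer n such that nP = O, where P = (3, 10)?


Compute successive multiples of P until we hit O:
  1P = (3, 10)
  2P = (13, 9)
  3P = (7, 17)
  4P = (18, 16)
  5P = (5, 12)
  6P = (12, 0)
  7P = (5, 7)
  8P = (18, 3)
  ... (continuing to 12P)
  12P = O

ord(P) = 12


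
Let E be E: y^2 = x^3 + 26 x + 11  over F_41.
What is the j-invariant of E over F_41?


Delta = -16(4 a^3 + 27 b^2) mod 41 = 15
-1728 * (4 a)^3 = -1728 * (4*26)^3 mod 41 = 31
j = 31 * 15^(-1) mod 41 = 13

j = 13 (mod 41)


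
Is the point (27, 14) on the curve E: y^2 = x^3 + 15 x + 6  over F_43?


Check whether y^2 = x^3 + 15 x + 6 (mod 43) for (x, y) = (27, 14).
LHS: y^2 = 14^2 mod 43 = 24
RHS: x^3 + 15 x + 6 = 27^3 + 15*27 + 6 mod 43 = 13
LHS != RHS

No, not on the curve


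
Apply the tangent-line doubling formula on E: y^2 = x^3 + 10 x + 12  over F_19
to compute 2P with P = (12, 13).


Doubling: s = (3 x1^2 + a) / (2 y1)
s = (3*12^2 + 10) / (2*13) mod 19 = 17
x3 = s^2 - 2 x1 mod 19 = 17^2 - 2*12 = 18
y3 = s (x1 - x3) - y1 mod 19 = 17 * (12 - 18) - 13 = 18

2P = (18, 18)


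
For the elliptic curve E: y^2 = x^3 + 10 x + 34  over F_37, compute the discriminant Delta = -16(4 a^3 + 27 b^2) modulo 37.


4 a^3 + 27 b^2 = 4*10^3 + 27*34^2 = 4000 + 31212 = 35212
Delta = -16 * (35212) = -563392
Delta mod 37 = 7

Delta = 7 (mod 37)


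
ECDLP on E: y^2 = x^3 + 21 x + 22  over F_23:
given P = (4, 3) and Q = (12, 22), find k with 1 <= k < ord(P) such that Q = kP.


Enumerate multiples of P until we hit Q = (12, 22):
  1P = (4, 3)
  2P = (15, 20)
  3P = (10, 17)
  4P = (17, 5)
  5P = (14, 22)
  6P = (7, 12)
  7P = (21, 15)
  8P = (2, 16)
  9P = (19, 14)
  10P = (8, 14)
  11P = (20, 22)
  12P = (12, 22)
Match found at i = 12.

k = 12


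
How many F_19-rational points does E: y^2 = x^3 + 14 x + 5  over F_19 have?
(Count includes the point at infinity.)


For each x in F_19, count y with y^2 = x^3 + 14 x + 5 mod 19:
  x = 0: RHS = 5, y in [9, 10]  -> 2 point(s)
  x = 1: RHS = 1, y in [1, 18]  -> 2 point(s)
  x = 3: RHS = 17, y in [6, 13]  -> 2 point(s)
  x = 4: RHS = 11, y in [7, 12]  -> 2 point(s)
  x = 6: RHS = 1, y in [1, 18]  -> 2 point(s)
  x = 7: RHS = 9, y in [3, 16]  -> 2 point(s)
  x = 9: RHS = 5, y in [9, 10]  -> 2 point(s)
  x = 10: RHS = 5, y in [9, 10]  -> 2 point(s)
  x = 12: RHS = 1, y in [1, 18]  -> 2 point(s)
  x = 13: RHS = 9, y in [3, 16]  -> 2 point(s)
  x = 14: RHS = 0, y in [0]  -> 1 point(s)
  x = 17: RHS = 7, y in [8, 11]  -> 2 point(s)
  x = 18: RHS = 9, y in [3, 16]  -> 2 point(s)
Affine points: 25. Add the point at infinity: total = 26.

#E(F_19) = 26


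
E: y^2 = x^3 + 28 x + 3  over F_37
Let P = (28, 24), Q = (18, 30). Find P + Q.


P != Q, so use the chord formula.
s = (y2 - y1) / (x2 - x1) = (6) / (27) mod 37 = 29
x3 = s^2 - x1 - x2 mod 37 = 29^2 - 28 - 18 = 18
y3 = s (x1 - x3) - y1 mod 37 = 29 * (28 - 18) - 24 = 7

P + Q = (18, 7)


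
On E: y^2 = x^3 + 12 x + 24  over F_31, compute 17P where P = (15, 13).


k = 17 = 10001_2 (binary, LSB first: 10001)
Double-and-add from P = (15, 13):
  bit 0 = 1: acc = O + (15, 13) = (15, 13)
  bit 1 = 0: acc unchanged = (15, 13)
  bit 2 = 0: acc unchanged = (15, 13)
  bit 3 = 0: acc unchanged = (15, 13)
  bit 4 = 1: acc = (15, 13) + (12, 6) = (6, 8)

17P = (6, 8)


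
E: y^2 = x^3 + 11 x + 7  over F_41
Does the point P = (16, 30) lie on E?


Check whether y^2 = x^3 + 11 x + 7 (mod 41) for (x, y) = (16, 30).
LHS: y^2 = 30^2 mod 41 = 39
RHS: x^3 + 11 x + 7 = 16^3 + 11*16 + 7 mod 41 = 15
LHS != RHS

No, not on the curve


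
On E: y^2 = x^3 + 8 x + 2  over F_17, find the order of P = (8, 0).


Compute successive multiples of P until we hit O:
  1P = (8, 0)
  2P = O

ord(P) = 2


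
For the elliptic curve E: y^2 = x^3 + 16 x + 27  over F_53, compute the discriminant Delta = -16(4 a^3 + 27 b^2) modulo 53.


4 a^3 + 27 b^2 = 4*16^3 + 27*27^2 = 16384 + 19683 = 36067
Delta = -16 * (36067) = -577072
Delta mod 53 = 45

Delta = 45 (mod 53)


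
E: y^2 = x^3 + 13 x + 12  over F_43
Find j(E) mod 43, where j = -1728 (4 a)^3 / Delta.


Delta = -16(4 a^3 + 27 b^2) mod 43 = 15
-1728 * (4 a)^3 = -1728 * (4*13)^3 mod 43 = 16
j = 16 * 15^(-1) mod 43 = 24

j = 24 (mod 43)


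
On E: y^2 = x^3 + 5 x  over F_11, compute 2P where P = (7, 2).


k = 2 = 10_2 (binary, LSB first: 01)
Double-and-add from P = (7, 2):
  bit 0 = 0: acc unchanged = O
  bit 1 = 1: acc = O + (0, 0) = (0, 0)

2P = (0, 0)


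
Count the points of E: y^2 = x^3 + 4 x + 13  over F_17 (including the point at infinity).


For each x in F_17, count y with y^2 = x^3 + 4 x + 13 mod 17:
  x = 0: RHS = 13, y in [8, 9]  -> 2 point(s)
  x = 1: RHS = 1, y in [1, 16]  -> 2 point(s)
  x = 3: RHS = 1, y in [1, 16]  -> 2 point(s)
  x = 4: RHS = 8, y in [5, 12]  -> 2 point(s)
  x = 6: RHS = 15, y in [7, 10]  -> 2 point(s)
  x = 8: RHS = 13, y in [8, 9]  -> 2 point(s)
  x = 9: RHS = 13, y in [8, 9]  -> 2 point(s)
  x = 10: RHS = 16, y in [4, 13]  -> 2 point(s)
  x = 12: RHS = 4, y in [2, 15]  -> 2 point(s)
  x = 13: RHS = 1, y in [1, 16]  -> 2 point(s)
  x = 14: RHS = 8, y in [5, 12]  -> 2 point(s)
  x = 16: RHS = 8, y in [5, 12]  -> 2 point(s)
Affine points: 24. Add the point at infinity: total = 25.

#E(F_17) = 25


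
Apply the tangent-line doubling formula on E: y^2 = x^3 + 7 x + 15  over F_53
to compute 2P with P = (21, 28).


Doubling: s = (3 x1^2 + a) / (2 y1)
s = (3*21^2 + 7) / (2*28) mod 53 = 37
x3 = s^2 - 2 x1 mod 53 = 37^2 - 2*21 = 2
y3 = s (x1 - x3) - y1 mod 53 = 37 * (21 - 2) - 28 = 39

2P = (2, 39)


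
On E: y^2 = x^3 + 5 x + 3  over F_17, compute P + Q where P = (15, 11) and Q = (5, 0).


P != Q, so use the chord formula.
s = (y2 - y1) / (x2 - x1) = (6) / (7) mod 17 = 13
x3 = s^2 - x1 - x2 mod 17 = 13^2 - 15 - 5 = 13
y3 = s (x1 - x3) - y1 mod 17 = 13 * (15 - 13) - 11 = 15

P + Q = (13, 15)


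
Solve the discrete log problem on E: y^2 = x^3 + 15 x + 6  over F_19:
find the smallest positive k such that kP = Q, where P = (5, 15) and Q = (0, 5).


Enumerate multiples of P until we hit Q = (0, 5):
  1P = (5, 15)
  2P = (18, 3)
  3P = (0, 14)
  4P = (11, 18)
  5P = (8, 12)
  6P = (7, 6)
  7P = (13, 2)
  8P = (17, 14)
  9P = (4, 15)
  10P = (10, 4)
  11P = (2, 5)
  12P = (2, 14)
  13P = (10, 15)
  14P = (4, 4)
  15P = (17, 5)
  16P = (13, 17)
  17P = (7, 13)
  18P = (8, 7)
  19P = (11, 1)
  20P = (0, 5)
Match found at i = 20.

k = 20


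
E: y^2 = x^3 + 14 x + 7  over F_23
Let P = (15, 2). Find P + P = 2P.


Doubling: s = (3 x1^2 + a) / (2 y1)
s = (3*15^2 + 14) / (2*2) mod 23 = 17
x3 = s^2 - 2 x1 mod 23 = 17^2 - 2*15 = 6
y3 = s (x1 - x3) - y1 mod 23 = 17 * (15 - 6) - 2 = 13

2P = (6, 13)


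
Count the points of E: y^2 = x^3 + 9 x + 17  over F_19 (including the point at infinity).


For each x in F_19, count y with y^2 = x^3 + 9 x + 17 mod 19:
  x = 0: RHS = 17, y in [6, 13]  -> 2 point(s)
  x = 2: RHS = 5, y in [9, 10]  -> 2 point(s)
  x = 5: RHS = 16, y in [4, 15]  -> 2 point(s)
  x = 7: RHS = 5, y in [9, 10]  -> 2 point(s)
  x = 10: RHS = 5, y in [9, 10]  -> 2 point(s)
  x = 16: RHS = 1, y in [1, 18]  -> 2 point(s)
  x = 18: RHS = 7, y in [8, 11]  -> 2 point(s)
Affine points: 14. Add the point at infinity: total = 15.

#E(F_19) = 15


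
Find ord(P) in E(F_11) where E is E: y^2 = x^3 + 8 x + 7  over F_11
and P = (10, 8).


Compute successive multiples of P until we hit O:
  1P = (10, 8)
  2P = (2, 3)
  3P = (3, 6)
  4P = (1, 4)
  5P = (4, 2)
  6P = (9, 4)
  7P = (8, 0)
  8P = (9, 7)
  ... (continuing to 14P)
  14P = O

ord(P) = 14


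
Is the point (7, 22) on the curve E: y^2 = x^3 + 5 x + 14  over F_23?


Check whether y^2 = x^3 + 5 x + 14 (mod 23) for (x, y) = (7, 22).
LHS: y^2 = 22^2 mod 23 = 1
RHS: x^3 + 5 x + 14 = 7^3 + 5*7 + 14 mod 23 = 1
LHS = RHS

Yes, on the curve


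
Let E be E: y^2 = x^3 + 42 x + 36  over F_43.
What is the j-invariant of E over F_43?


Delta = -16(4 a^3 + 27 b^2) mod 43 = 9
-1728 * (4 a)^3 = -1728 * (4*42)^3 mod 43 = 39
j = 39 * 9^(-1) mod 43 = 33

j = 33 (mod 43)


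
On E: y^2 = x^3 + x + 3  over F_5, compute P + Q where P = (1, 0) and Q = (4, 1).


P != Q, so use the chord formula.
s = (y2 - y1) / (x2 - x1) = (1) / (3) mod 5 = 2
x3 = s^2 - x1 - x2 mod 5 = 2^2 - 1 - 4 = 4
y3 = s (x1 - x3) - y1 mod 5 = 2 * (1 - 4) - 0 = 4

P + Q = (4, 4)


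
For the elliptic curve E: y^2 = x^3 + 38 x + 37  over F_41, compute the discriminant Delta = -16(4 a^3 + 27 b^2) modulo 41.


4 a^3 + 27 b^2 = 4*38^3 + 27*37^2 = 219488 + 36963 = 256451
Delta = -16 * (256451) = -4103216
Delta mod 41 = 23

Delta = 23 (mod 41)


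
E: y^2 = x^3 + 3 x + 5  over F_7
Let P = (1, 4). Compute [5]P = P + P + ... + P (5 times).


k = 5 = 101_2 (binary, LSB first: 101)
Double-and-add from P = (1, 4):
  bit 0 = 1: acc = O + (1, 4) = (1, 4)
  bit 1 = 0: acc unchanged = (1, 4)
  bit 2 = 1: acc = (1, 4) + (4, 5) = (6, 6)

5P = (6, 6)


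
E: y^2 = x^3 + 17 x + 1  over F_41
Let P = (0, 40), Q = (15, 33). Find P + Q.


P != Q, so use the chord formula.
s = (y2 - y1) / (x2 - x1) = (34) / (15) mod 41 = 5
x3 = s^2 - x1 - x2 mod 41 = 5^2 - 0 - 15 = 10
y3 = s (x1 - x3) - y1 mod 41 = 5 * (0 - 10) - 40 = 33

P + Q = (10, 33)


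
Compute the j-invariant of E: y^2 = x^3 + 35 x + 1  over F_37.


Delta = -16(4 a^3 + 27 b^2) mod 37 = 6
-1728 * (4 a)^3 = -1728 * (4*35)^3 mod 37 = 29
j = 29 * 6^(-1) mod 37 = 11

j = 11 (mod 37)


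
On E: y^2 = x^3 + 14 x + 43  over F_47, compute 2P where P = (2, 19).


Doubling: s = (3 x1^2 + a) / (2 y1)
s = (3*2^2 + 14) / (2*19) mod 47 = 18
x3 = s^2 - 2 x1 mod 47 = 18^2 - 2*2 = 38
y3 = s (x1 - x3) - y1 mod 47 = 18 * (2 - 38) - 19 = 38

2P = (38, 38)


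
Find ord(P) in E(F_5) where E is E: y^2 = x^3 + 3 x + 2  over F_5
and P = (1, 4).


Compute successive multiples of P until we hit O:
  1P = (1, 4)
  2P = (2, 4)
  3P = (2, 1)
  4P = (1, 1)
  5P = O

ord(P) = 5


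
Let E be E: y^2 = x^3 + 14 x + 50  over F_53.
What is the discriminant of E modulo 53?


4 a^3 + 27 b^2 = 4*14^3 + 27*50^2 = 10976 + 67500 = 78476
Delta = -16 * (78476) = -1255616
Delta mod 53 = 7

Delta = 7 (mod 53)


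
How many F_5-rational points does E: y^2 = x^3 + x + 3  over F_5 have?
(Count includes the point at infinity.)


For each x in F_5, count y with y^2 = x^3 + 1 x + 3 mod 5:
  x = 1: RHS = 0, y in [0]  -> 1 point(s)
  x = 4: RHS = 1, y in [1, 4]  -> 2 point(s)
Affine points: 3. Add the point at infinity: total = 4.

#E(F_5) = 4


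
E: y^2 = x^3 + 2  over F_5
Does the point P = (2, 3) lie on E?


Check whether y^2 = x^3 + 0 x + 2 (mod 5) for (x, y) = (2, 3).
LHS: y^2 = 3^2 mod 5 = 4
RHS: x^3 + 0 x + 2 = 2^3 + 0*2 + 2 mod 5 = 0
LHS != RHS

No, not on the curve


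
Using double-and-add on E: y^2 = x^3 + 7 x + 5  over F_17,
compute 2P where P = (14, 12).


k = 2 = 10_2 (binary, LSB first: 01)
Double-and-add from P = (14, 12):
  bit 0 = 0: acc unchanged = O
  bit 1 = 1: acc = O + (6, 5) = (6, 5)

2P = (6, 5)


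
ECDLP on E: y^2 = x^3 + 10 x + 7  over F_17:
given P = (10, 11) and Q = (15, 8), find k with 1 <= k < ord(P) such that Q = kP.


Enumerate multiples of P until we hit Q = (15, 8):
  1P = (10, 11)
  2P = (16, 8)
  3P = (4, 3)
  4P = (1, 1)
  5P = (15, 8)
Match found at i = 5.

k = 5


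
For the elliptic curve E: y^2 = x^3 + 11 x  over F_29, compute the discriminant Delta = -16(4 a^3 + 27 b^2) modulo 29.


4 a^3 + 27 b^2 = 4*11^3 + 27*0^2 = 5324 + 0 = 5324
Delta = -16 * (5324) = -85184
Delta mod 29 = 18

Delta = 18 (mod 29)


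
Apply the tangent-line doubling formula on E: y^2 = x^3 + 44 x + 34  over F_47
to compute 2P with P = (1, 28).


Doubling: s = (3 x1^2 + a) / (2 y1)
s = (3*1^2 + 44) / (2*28) mod 47 = 0
x3 = s^2 - 2 x1 mod 47 = 0^2 - 2*1 = 45
y3 = s (x1 - x3) - y1 mod 47 = 0 * (1 - 45) - 28 = 19

2P = (45, 19)


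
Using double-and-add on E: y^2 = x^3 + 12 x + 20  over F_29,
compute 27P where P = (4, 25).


k = 27 = 11011_2 (binary, LSB first: 11011)
Double-and-add from P = (4, 25):
  bit 0 = 1: acc = O + (4, 25) = (4, 25)
  bit 1 = 1: acc = (4, 25) + (12, 6) = (20, 13)
  bit 2 = 0: acc unchanged = (20, 13)
  bit 3 = 1: acc = (20, 13) + (0, 7) = (3, 24)
  bit 4 = 1: acc = (3, 24) + (25, 13) = (23, 15)

27P = (23, 15)


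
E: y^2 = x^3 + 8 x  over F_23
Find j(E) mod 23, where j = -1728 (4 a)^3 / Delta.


Delta = -16(4 a^3 + 27 b^2) mod 23 = 7
-1728 * (4 a)^3 = -1728 * (4*8)^3 mod 23 = 21
j = 21 * 7^(-1) mod 23 = 3

j = 3 (mod 23)


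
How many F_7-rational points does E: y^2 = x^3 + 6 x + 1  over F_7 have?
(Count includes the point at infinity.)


For each x in F_7, count y with y^2 = x^3 + 6 x + 1 mod 7:
  x = 0: RHS = 1, y in [1, 6]  -> 2 point(s)
  x = 1: RHS = 1, y in [1, 6]  -> 2 point(s)
  x = 2: RHS = 0, y in [0]  -> 1 point(s)
  x = 3: RHS = 4, y in [2, 5]  -> 2 point(s)
  x = 5: RHS = 2, y in [3, 4]  -> 2 point(s)
  x = 6: RHS = 1, y in [1, 6]  -> 2 point(s)
Affine points: 11. Add the point at infinity: total = 12.

#E(F_7) = 12


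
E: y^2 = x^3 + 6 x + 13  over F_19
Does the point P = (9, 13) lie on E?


Check whether y^2 = x^3 + 6 x + 13 (mod 19) for (x, y) = (9, 13).
LHS: y^2 = 13^2 mod 19 = 17
RHS: x^3 + 6 x + 13 = 9^3 + 6*9 + 13 mod 19 = 17
LHS = RHS

Yes, on the curve


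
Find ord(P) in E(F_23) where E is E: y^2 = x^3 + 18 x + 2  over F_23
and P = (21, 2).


Compute successive multiples of P until we hit O:
  1P = (21, 2)
  2P = (20, 17)
  3P = (0, 5)
  4P = (10, 3)
  5P = (19, 2)
  6P = (6, 21)
  7P = (2, 0)
  8P = (6, 2)
  ... (continuing to 14P)
  14P = O

ord(P) = 14


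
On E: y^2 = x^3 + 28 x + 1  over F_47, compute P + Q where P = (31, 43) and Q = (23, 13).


P != Q, so use the chord formula.
s = (y2 - y1) / (x2 - x1) = (17) / (39) mod 47 = 39
x3 = s^2 - x1 - x2 mod 47 = 39^2 - 31 - 23 = 10
y3 = s (x1 - x3) - y1 mod 47 = 39 * (31 - 10) - 43 = 24

P + Q = (10, 24)


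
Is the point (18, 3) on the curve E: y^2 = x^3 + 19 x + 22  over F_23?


Check whether y^2 = x^3 + 19 x + 22 (mod 23) for (x, y) = (18, 3).
LHS: y^2 = 3^2 mod 23 = 9
RHS: x^3 + 19 x + 22 = 18^3 + 19*18 + 22 mod 23 = 9
LHS = RHS

Yes, on the curve


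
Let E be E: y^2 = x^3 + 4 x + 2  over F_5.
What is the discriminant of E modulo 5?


4 a^3 + 27 b^2 = 4*4^3 + 27*2^2 = 256 + 108 = 364
Delta = -16 * (364) = -5824
Delta mod 5 = 1

Delta = 1 (mod 5)


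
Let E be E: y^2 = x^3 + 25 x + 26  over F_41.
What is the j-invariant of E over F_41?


Delta = -16(4 a^3 + 27 b^2) mod 41 = 1
-1728 * (4 a)^3 = -1728 * (4*25)^3 mod 41 = 22
j = 22 * 1^(-1) mod 41 = 22

j = 22 (mod 41)


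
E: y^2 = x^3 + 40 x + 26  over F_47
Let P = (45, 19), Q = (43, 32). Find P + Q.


P != Q, so use the chord formula.
s = (y2 - y1) / (x2 - x1) = (13) / (45) mod 47 = 17
x3 = s^2 - x1 - x2 mod 47 = 17^2 - 45 - 43 = 13
y3 = s (x1 - x3) - y1 mod 47 = 17 * (45 - 13) - 19 = 8

P + Q = (13, 8)


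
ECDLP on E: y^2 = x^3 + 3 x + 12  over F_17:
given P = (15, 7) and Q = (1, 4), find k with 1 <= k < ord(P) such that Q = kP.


Enumerate multiples of P until we hit Q = (1, 4):
  1P = (15, 7)
  2P = (12, 12)
  3P = (6, 12)
  4P = (11, 4)
  5P = (16, 5)
  6P = (7, 11)
  7P = (8, 15)
  8P = (13, 15)
  9P = (5, 4)
  10P = (1, 4)
Match found at i = 10.

k = 10


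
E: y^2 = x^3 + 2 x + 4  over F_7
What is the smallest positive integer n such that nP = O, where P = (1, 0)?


Compute successive multiples of P until we hit O:
  1P = (1, 0)
  2P = O

ord(P) = 2


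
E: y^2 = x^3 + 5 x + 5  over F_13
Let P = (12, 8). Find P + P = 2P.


Doubling: s = (3 x1^2 + a) / (2 y1)
s = (3*12^2 + 5) / (2*8) mod 13 = 7
x3 = s^2 - 2 x1 mod 13 = 7^2 - 2*12 = 12
y3 = s (x1 - x3) - y1 mod 13 = 7 * (12 - 12) - 8 = 5

2P = (12, 5)


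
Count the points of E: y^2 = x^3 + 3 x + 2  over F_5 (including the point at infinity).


For each x in F_5, count y with y^2 = x^3 + 3 x + 2 mod 5:
  x = 1: RHS = 1, y in [1, 4]  -> 2 point(s)
  x = 2: RHS = 1, y in [1, 4]  -> 2 point(s)
Affine points: 4. Add the point at infinity: total = 5.

#E(F_5) = 5
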